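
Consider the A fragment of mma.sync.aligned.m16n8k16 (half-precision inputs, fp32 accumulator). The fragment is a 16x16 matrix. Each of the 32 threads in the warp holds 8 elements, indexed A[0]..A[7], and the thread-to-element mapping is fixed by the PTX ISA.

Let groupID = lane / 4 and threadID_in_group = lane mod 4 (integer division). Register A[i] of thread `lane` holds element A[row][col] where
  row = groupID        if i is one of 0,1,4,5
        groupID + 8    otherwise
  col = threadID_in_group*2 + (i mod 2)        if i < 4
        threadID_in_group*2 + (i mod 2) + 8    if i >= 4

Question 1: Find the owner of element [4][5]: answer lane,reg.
18,1

r: 4->gid=4,r8=0  c: 5->c8=0,tid=2,i&1=1
L=4*4+2=18  i=0*4+0*2+1=1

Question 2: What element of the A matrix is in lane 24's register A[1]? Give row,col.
6,1

L=24->gid=24>>2=6, tid=24&3=0
[1]->row 6+0=6  col 0·2+1+0=1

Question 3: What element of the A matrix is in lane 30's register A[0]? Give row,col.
7,4

lane 30: grp=7 (30/4), tig=2 (30%4)
i=0: r=7+0=7, c=2*2+0+0=4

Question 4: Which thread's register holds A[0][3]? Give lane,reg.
r=0⇒gr=0,Rb=0  c=3⇒Cb=0,th=1,odd=1
L=0*4+1=1  i=0*4+0*2+1=1

1,1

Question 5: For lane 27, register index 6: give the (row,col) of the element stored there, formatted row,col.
L=27⇒gr=27>>2=6, th=27&3=3
[6]⇒row 6+8=14  col 3·2+0+8=14

14,14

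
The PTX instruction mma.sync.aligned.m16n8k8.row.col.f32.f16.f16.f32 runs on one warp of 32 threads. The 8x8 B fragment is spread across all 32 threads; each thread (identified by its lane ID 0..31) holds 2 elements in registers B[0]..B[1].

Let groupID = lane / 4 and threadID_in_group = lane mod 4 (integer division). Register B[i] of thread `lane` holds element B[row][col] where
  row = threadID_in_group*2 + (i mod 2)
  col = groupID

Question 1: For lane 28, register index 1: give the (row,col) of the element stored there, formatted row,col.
28: gid=7,tid=0
[1] (0*2+1,7) = (1,7)

1,7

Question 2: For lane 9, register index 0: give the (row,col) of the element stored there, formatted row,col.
2,2

L=9->g=9>>2=2, t=9&3=1
[0]->row 1·2+0=2  col g=2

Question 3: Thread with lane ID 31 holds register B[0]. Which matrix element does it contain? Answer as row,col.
6,7

lane 31: gr=7 (31/4), th=3 (31%4)
i=0: r=3*2+0=6, c=gr=7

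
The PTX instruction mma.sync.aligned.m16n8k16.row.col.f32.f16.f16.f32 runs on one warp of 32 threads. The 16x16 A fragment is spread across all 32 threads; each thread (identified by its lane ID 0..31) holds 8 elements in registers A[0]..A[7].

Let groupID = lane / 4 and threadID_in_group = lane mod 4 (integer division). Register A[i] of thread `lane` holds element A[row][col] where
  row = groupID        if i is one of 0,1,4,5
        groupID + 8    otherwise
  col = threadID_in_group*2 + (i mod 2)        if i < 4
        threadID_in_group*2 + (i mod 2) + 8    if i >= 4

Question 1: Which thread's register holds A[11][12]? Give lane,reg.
14,6

r:11=>grp=3,rB=1  c:12=>cB=1,tig=2,lo=0
L=3*4+2=14  i=1*4+1*2+0=6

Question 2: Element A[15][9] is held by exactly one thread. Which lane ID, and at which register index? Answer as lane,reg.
28,7

r:15=>grp=7,rB=1  c:9=>cB=1,tig=0,lo=1
L=7*4+0=28  i=1*4+1*2+1=7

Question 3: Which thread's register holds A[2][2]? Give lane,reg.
r: 2->gid=2,r8=0  c: 2->c8=0,tid=1,i&1=0
L=2*4+1=9  i=0*4+0*2+0=0

9,0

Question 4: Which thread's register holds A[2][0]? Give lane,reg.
r: 2->gid=2,r8=0  c: 0->c8=0,tid=0,i&1=0
L=2*4+0=8  i=0*4+0*2+0=0

8,0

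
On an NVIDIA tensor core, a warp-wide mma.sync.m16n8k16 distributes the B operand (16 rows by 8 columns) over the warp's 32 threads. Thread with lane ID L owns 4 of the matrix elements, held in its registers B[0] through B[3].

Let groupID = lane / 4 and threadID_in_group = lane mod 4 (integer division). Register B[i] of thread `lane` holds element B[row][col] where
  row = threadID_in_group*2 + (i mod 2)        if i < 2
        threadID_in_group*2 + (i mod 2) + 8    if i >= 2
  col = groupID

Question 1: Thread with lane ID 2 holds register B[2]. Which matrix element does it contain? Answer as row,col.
12,0

lane 2: gr=0 (2/4), th=2 (2%4)
i=2: r=2*2+0+8=12, c=gr=0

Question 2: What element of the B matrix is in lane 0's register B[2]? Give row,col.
8,0

0: gr=0,th=0
[2] (0*2+0+8,0) = (8,0)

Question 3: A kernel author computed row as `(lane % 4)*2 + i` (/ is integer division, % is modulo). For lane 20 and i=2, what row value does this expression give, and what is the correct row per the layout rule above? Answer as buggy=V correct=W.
`(lane % 4)*2 + i`[20,2]=>2
lane 20=>20/4=5, 20 mod 4=0
i=2  r:2·0+0+8=>8  c:5
row: 2 vs 8

buggy=2 correct=8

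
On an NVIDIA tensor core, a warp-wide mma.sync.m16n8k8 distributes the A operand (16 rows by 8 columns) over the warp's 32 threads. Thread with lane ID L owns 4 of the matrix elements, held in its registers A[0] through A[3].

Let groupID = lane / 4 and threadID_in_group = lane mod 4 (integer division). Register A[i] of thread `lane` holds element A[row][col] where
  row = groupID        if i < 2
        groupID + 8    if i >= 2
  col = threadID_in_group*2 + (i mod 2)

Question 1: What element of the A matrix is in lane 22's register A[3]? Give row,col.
13,5

lane 22=>22/4=5, 22 mod 4=2
i=3  r:5+8=>13  c:2·2+1=>5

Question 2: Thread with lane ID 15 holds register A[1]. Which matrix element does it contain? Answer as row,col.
3,7

L=15→G=15>>2=3, T=15&3=3
[1]→row 3+0=3  col 3·2+1=7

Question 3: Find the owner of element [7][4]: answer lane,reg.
30,0

r: 7->gid=7,r8=0  c: 4->tid=2,i&1=0
L=7*4+2=30  i=0*2+0=0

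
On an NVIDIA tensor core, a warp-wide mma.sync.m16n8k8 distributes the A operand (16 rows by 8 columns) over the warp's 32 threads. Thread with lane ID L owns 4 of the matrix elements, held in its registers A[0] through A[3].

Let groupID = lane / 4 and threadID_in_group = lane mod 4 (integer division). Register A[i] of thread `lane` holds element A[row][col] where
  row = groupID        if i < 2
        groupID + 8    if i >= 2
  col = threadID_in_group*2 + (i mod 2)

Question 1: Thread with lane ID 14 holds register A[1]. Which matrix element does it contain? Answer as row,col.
3,5

14: gid=3,tid=2
[1] (3+0,2*2+1) = (3,5)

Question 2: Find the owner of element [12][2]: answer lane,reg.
17,2

r=12->g=4,rb=1  c=2->t=1,b0=0
L=4*4+1=17  i=1*2+0=2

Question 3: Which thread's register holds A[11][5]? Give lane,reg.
r=11->g=3,rb=1  c=5->t=2,b0=1
L=3*4+2=14  i=1*2+1=3

14,3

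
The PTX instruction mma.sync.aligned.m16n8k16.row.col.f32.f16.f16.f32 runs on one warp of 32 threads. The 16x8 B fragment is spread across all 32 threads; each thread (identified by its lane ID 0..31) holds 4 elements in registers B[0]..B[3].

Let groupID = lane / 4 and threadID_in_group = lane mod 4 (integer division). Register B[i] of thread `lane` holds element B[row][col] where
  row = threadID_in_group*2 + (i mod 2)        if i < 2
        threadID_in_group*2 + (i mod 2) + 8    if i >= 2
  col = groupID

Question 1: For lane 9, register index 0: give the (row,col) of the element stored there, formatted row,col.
9: g=2,t=1
[0] (1*2+0+0,2) = (2,2)

2,2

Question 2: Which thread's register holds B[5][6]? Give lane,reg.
26,1

c=6->g=6  r=5->rb=0,t=2,b0=1
L=6*4+2=26  i=0*2+1=1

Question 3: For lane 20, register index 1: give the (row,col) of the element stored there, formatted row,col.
20: gid=5,tid=0
[1] (0*2+1+0,5) = (1,5)

1,5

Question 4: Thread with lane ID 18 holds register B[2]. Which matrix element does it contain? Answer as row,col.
lane 18: grp=4 (18/4), tig=2 (18%4)
i=2: r=2*2+0+8=12, c=grp=4

12,4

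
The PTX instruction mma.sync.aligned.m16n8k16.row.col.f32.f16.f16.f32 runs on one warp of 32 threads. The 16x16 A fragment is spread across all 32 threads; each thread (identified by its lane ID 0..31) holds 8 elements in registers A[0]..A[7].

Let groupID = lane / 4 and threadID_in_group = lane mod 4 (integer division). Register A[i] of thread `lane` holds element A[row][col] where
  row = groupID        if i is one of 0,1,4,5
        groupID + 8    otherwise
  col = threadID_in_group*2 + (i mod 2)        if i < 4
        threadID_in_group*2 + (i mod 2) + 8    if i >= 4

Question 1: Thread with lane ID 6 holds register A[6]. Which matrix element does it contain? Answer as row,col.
9,12

lane 6->6/4=1, 6 mod 4=2
i=6  r:1+8->9  c:2·2+0+8->12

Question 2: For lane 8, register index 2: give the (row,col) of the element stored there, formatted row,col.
10,0

8: g=2,t=0
[2] (2+8,0*2+0+0) = (10,0)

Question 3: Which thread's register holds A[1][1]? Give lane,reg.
r:1=>grp=1,rB=0  c:1=>cB=0,tig=0,lo=1
L=1*4+0=4  i=0*4+0*2+1=1

4,1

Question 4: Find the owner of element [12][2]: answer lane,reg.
r:12=>grp=4,rB=1  c:2=>cB=0,tig=1,lo=0
L=4*4+1=17  i=0*4+1*2+0=2

17,2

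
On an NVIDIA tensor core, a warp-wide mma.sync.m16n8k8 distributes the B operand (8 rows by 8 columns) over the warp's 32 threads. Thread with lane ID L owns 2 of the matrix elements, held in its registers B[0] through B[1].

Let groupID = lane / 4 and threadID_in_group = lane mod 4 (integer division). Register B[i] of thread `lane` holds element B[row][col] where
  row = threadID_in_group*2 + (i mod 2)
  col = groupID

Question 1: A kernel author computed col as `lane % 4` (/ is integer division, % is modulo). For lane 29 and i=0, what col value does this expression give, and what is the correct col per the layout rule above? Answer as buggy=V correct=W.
`lane % 4`[29,0]->1
29: gid=7,tid=1
[0] (1*2+0,7) = (2,7)
col: 1 vs 7

buggy=1 correct=7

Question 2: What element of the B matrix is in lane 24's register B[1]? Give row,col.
lane 24→24/4=6, 24 mod 4=0
i=1  r:2·0+1→1  c:6

1,6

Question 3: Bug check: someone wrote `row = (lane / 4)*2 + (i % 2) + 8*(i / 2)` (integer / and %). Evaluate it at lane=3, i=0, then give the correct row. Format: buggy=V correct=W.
`(lane / 4)*2 + (i % 2) + 8*(i / 2)`[3,0]->0
lane 3->3/4=0, 3 mod 4=3
i=0  r:2·3+0->6  c:0
row: 0 vs 6

buggy=0 correct=6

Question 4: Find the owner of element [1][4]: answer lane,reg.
c: 4->gid=4  r: 1->tid=0,i&1=1
L=4*4+0=16  i=1=1

16,1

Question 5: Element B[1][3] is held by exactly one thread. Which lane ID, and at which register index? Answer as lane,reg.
12,1

c=3->g=3  r=1->t=0,b0=1
L=3*4+0=12  i=1=1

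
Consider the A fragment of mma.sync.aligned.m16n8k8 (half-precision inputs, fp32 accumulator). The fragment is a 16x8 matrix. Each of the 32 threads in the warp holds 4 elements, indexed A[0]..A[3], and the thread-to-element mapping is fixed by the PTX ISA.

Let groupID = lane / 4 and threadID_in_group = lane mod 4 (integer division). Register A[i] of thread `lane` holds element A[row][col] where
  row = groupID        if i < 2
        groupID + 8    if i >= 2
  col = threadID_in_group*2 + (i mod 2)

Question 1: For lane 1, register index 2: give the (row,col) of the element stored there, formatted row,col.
lane 1→1/4=0, 1 mod 4=1
i=2  r:0+8→8  c:2·1+0→2

8,2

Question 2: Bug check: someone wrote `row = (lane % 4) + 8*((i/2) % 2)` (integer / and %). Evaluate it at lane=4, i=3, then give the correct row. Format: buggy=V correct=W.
`(lane % 4) + 8*((i/2) % 2)`[4,3]→8
lane 4: G=1 (4/4), T=0 (4%4)
i=3: r=1+8=9, c=0*2+1=1
row: 8 vs 9

buggy=8 correct=9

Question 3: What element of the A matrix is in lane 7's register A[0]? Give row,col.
1,6

lane 7⇒7/4=1, 7 mod 4=3
i=0  r:1+0⇒1  c:2·3+0⇒6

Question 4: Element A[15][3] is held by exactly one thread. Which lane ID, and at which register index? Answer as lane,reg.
29,3

r: 15->gid=7,r8=1  c: 3->tid=1,i&1=1
L=7*4+1=29  i=1*2+1=3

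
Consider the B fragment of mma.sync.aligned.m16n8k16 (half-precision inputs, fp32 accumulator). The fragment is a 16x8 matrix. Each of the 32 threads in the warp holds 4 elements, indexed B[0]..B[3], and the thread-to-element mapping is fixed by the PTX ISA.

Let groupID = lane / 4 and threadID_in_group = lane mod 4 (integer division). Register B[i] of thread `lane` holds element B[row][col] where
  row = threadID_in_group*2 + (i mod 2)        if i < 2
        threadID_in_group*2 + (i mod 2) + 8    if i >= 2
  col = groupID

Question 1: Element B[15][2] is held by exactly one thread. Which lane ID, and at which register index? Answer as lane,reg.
11,3

c=2→G=2  r=15→rhi=1,T=3,p=1
L=2*4+3=11  i=1*2+1=3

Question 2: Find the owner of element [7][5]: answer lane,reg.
23,1

c=5->g=5  r=7->rb=0,t=3,b0=1
L=5*4+3=23  i=0*2+1=1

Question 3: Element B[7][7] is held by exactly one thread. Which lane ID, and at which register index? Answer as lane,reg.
c=7→G=7  r=7→rhi=0,T=3,p=1
L=7*4+3=31  i=0*2+1=1

31,1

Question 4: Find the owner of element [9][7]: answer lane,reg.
c=7->g=7  r=9->rb=1,t=0,b0=1
L=7*4+0=28  i=1*2+1=3

28,3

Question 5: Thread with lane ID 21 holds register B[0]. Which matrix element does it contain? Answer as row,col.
lane 21: g=5 (21/4), t=1 (21%4)
i=0: r=1*2+0+0=2, c=g=5

2,5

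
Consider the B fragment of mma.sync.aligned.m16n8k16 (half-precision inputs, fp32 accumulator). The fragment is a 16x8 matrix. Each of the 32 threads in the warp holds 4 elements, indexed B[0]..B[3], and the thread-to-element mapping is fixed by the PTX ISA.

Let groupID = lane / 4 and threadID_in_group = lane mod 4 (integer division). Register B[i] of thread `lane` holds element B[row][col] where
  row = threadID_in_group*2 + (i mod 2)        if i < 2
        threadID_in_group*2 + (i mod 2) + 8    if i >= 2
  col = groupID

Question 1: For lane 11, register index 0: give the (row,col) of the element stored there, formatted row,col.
lane 11=>11/4=2, 11 mod 4=3
i=0  r:2·3+0+0=>6  c:2

6,2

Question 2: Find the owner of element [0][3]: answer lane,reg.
c=3->g=3  r=0->rb=0,t=0,b0=0
L=3*4+0=12  i=0*2+0=0

12,0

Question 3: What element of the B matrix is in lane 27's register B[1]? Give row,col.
lane 27: gr=6 (27/4), th=3 (27%4)
i=1: r=3*2+1+0=7, c=gr=6

7,6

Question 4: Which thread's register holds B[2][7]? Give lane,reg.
c=7⇒gr=7  r=2⇒Rb=0,th=1,odd=0
L=7*4+1=29  i=0*2+0=0

29,0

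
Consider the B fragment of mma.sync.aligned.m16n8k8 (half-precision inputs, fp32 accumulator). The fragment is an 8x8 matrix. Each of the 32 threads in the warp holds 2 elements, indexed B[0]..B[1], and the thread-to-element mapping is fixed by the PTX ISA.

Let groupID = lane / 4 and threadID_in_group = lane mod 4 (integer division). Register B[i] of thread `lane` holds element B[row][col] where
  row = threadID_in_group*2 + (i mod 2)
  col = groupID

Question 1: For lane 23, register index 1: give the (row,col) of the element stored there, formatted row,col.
7,5

23: grp=5,tig=3
[1] (3*2+1,5) = (7,5)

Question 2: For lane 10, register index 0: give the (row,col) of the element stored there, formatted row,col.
L=10→G=10>>2=2, T=10&3=2
[0]→row 2·2+0=4  col G=2

4,2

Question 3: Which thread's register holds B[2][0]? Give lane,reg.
1,0

c=0→G=0  r=2→T=1,p=0
L=0*4+1=1  i=0=0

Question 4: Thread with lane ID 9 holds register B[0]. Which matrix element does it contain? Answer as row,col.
2,2

lane 9: gr=2 (9/4), th=1 (9%4)
i=0: r=1*2+0=2, c=gr=2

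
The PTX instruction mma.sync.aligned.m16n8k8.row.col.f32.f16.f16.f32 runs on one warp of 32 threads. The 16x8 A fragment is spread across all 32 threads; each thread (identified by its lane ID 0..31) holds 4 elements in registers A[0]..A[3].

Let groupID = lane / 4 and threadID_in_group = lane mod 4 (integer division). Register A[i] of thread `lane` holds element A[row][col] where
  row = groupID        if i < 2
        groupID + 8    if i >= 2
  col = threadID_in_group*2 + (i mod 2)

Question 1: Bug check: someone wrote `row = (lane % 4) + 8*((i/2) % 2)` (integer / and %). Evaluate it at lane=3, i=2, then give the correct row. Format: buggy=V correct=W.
`(lane % 4) + 8*((i/2) % 2)`[3,2]⇒11
3: gr=0,th=3
[2] (0+8,3*2+0) = (8,6)
row: 11 vs 8

buggy=11 correct=8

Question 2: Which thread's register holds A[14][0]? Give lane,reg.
24,2

r=14->g=6,rb=1  c=0->t=0,b0=0
L=6*4+0=24  i=1*2+0=2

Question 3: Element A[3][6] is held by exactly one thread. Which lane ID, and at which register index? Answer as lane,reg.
r: 3->gid=3,r8=0  c: 6->tid=3,i&1=0
L=3*4+3=15  i=0*2+0=0

15,0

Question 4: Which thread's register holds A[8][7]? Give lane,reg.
3,3

r:8=>grp=0,rB=1  c:7=>tig=3,lo=1
L=0*4+3=3  i=1*2+1=3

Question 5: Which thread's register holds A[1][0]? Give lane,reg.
4,0

r=1→G=1,rhi=0  c=0→T=0,p=0
L=1*4+0=4  i=0*2+0=0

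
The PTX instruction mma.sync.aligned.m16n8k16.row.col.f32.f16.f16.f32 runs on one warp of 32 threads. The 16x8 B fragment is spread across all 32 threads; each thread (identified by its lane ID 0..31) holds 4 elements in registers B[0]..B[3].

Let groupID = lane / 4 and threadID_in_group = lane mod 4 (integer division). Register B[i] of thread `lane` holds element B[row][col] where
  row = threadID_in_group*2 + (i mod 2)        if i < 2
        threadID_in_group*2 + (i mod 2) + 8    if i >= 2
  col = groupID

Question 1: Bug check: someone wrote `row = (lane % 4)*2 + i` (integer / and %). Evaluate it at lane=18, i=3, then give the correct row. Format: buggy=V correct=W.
buggy=7 correct=13

`(lane % 4)*2 + i`[18,3]=>7
lane 18: grp=4 (18/4), tig=2 (18%4)
i=3: r=2*2+1+8=13, c=grp=4
row: 7 vs 13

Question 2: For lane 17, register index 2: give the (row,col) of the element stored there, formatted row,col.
10,4

lane 17⇒17/4=4, 17 mod 4=1
i=2  r:2·1+0+8⇒10  c:4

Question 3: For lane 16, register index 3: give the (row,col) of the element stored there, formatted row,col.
9,4

lane 16->16/4=4, 16 mod 4=0
i=3  r:2·0+1+8->9  c:4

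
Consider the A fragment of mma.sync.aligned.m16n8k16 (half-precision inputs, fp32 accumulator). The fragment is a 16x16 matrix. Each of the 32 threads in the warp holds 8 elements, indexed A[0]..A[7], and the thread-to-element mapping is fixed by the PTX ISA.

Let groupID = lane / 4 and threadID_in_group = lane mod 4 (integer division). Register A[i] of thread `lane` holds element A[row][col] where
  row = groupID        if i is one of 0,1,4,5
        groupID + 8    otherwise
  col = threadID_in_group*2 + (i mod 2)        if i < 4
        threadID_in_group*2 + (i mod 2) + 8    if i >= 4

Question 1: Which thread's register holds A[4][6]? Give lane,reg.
r=4->g=4,rb=0  c=6->cb=0,t=3,b0=0
L=4*4+3=19  i=0*4+0*2+0=0

19,0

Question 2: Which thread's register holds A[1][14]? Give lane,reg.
7,4

r=1⇒gr=1,Rb=0  c=14⇒Cb=1,th=3,odd=0
L=1*4+3=7  i=1*4+0*2+0=4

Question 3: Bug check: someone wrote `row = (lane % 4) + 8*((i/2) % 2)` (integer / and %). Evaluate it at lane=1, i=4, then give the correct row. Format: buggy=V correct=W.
`(lane % 4) + 8*((i/2) % 2)`[1,4]->1
lane 1->1/4=0, 1 mod 4=1
i=4  r:0+0->0  c:2·1+0+8->10
row: 1 vs 0

buggy=1 correct=0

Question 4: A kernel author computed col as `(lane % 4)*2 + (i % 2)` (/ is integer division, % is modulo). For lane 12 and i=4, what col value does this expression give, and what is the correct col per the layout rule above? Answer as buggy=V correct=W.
`(lane % 4)*2 + (i % 2)`[12,4]→0
lane 12: G=3 (12/4), T=0 (12%4)
i=4: r=3+0=3, c=0*2+0+8=8
col: 0 vs 8

buggy=0 correct=8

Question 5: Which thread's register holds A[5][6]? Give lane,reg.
r=5⇒gr=5,Rb=0  c=6⇒Cb=0,th=3,odd=0
L=5*4+3=23  i=0*4+0*2+0=0

23,0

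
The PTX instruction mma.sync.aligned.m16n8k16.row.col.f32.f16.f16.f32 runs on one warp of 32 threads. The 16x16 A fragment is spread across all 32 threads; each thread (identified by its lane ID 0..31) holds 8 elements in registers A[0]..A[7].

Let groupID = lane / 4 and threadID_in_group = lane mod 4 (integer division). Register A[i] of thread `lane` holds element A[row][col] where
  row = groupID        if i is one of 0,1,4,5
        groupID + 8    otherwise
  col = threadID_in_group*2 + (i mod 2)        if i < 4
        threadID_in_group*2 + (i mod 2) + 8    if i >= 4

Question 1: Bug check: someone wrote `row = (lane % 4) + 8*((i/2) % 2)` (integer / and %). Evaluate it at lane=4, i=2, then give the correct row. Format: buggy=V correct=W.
buggy=8 correct=9

`(lane % 4) + 8*((i/2) % 2)`[4,2]=>8
L=4=>grp=4>>2=1, tig=4&3=0
[2]=>row 1+8=9  col 0·2+0+0=0
row: 8 vs 9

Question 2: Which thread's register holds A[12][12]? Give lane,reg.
r=12->g=4,rb=1  c=12->cb=1,t=2,b0=0
L=4*4+2=18  i=1*4+1*2+0=6

18,6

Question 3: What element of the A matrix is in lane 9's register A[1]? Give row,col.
9: G=2,T=1
[1] (2+0,1*2+1+0) = (2,3)

2,3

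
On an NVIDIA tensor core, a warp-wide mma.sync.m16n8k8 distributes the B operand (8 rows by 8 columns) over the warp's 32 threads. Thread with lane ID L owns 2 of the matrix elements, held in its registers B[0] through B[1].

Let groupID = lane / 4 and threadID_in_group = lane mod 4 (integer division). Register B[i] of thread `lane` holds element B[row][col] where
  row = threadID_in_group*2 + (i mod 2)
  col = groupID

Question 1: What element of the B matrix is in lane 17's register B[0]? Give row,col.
2,4

lane 17: gid=4 (17/4), tid=1 (17%4)
i=0: r=1*2+0=2, c=gid=4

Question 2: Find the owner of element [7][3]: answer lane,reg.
15,1

c: 3->gid=3  r: 7->tid=3,i&1=1
L=3*4+3=15  i=1=1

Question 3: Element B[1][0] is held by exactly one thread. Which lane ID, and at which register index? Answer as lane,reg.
c: 0->gid=0  r: 1->tid=0,i&1=1
L=0*4+0=0  i=1=1

0,1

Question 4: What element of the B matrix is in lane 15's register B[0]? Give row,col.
6,3

L=15→G=15>>2=3, T=15&3=3
[0]→row 3·2+0=6  col G=3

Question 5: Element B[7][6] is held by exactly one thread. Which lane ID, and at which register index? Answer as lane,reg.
27,1

c: 6->gid=6  r: 7->tid=3,i&1=1
L=6*4+3=27  i=1=1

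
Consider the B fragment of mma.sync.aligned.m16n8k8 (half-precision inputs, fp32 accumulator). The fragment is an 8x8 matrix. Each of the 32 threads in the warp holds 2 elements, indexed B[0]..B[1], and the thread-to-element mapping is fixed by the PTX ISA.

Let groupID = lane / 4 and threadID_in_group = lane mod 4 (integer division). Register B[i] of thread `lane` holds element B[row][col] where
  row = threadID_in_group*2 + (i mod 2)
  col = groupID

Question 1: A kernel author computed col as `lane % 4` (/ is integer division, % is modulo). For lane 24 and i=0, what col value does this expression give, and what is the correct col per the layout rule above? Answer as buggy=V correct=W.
buggy=0 correct=6

`lane % 4`[24,0]->0
lane 24: gid=6 (24/4), tid=0 (24%4)
i=0: r=0*2+0=0, c=gid=6
col: 0 vs 6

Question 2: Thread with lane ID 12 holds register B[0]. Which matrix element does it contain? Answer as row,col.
12: grp=3,tig=0
[0] (0*2+0,3) = (0,3)

0,3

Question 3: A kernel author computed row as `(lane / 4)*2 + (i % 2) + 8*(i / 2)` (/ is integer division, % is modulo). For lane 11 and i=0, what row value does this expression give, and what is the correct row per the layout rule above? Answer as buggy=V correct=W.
`(lane / 4)*2 + (i % 2) + 8*(i / 2)`[11,0]->4
L=11->gid=11>>2=2, tid=11&3=3
[0]->row 3·2+0=6  col gid=2
row: 4 vs 6

buggy=4 correct=6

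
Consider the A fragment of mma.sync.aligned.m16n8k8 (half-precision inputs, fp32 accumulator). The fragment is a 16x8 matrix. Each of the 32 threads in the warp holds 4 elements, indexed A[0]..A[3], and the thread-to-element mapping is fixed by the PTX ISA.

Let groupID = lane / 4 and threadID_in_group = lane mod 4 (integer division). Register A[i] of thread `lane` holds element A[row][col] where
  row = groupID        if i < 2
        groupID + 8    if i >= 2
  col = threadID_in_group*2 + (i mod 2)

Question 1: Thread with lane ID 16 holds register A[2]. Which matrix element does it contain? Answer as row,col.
lane 16->16/4=4, 16 mod 4=0
i=2  r:4+8->12  c:2·0+0->0

12,0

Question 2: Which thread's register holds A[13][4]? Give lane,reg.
22,2

r:13=>grp=5,rB=1  c:4=>tig=2,lo=0
L=5*4+2=22  i=1*2+0=2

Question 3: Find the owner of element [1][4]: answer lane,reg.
r: 1->gid=1,r8=0  c: 4->tid=2,i&1=0
L=1*4+2=6  i=0*2+0=0

6,0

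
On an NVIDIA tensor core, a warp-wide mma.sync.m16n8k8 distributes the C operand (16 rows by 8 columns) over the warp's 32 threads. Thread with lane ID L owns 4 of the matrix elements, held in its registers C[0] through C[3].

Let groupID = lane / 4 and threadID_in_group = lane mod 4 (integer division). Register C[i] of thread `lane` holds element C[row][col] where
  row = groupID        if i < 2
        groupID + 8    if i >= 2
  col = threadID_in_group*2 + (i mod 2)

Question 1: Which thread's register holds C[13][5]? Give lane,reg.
22,3

r=13→G=5,rhi=1  c=5→T=2,p=1
L=5*4+2=22  i=1*2+1=3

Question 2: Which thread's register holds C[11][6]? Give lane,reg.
r=11⇒gr=3,Rb=1  c=6⇒th=3,odd=0
L=3*4+3=15  i=1*2+0=2

15,2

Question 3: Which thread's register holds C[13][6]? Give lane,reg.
r=13->g=5,rb=1  c=6->t=3,b0=0
L=5*4+3=23  i=1*2+0=2

23,2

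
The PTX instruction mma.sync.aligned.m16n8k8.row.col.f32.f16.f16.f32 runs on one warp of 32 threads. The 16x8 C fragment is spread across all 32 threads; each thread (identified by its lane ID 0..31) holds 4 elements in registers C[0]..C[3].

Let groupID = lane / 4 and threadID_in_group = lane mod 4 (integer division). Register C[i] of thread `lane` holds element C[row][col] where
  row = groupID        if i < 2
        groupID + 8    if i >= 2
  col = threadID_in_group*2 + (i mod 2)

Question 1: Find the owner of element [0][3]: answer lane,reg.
r=0⇒gr=0,Rb=0  c=3⇒th=1,odd=1
L=0*4+1=1  i=0*2+1=1

1,1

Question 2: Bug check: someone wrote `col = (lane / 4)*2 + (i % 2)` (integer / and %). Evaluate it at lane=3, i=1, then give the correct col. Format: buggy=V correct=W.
`(lane / 4)*2 + (i % 2)`[3,1]→1
lane 3→3/4=0, 3 mod 4=3
i=1  r:0+0→0  c:2·3+1→7
col: 1 vs 7

buggy=1 correct=7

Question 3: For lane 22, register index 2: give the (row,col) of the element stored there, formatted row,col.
22: gr=5,th=2
[2] (5+8,2*2+0) = (13,4)

13,4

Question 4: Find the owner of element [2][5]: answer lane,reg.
10,1

r: 2->gid=2,r8=0  c: 5->tid=2,i&1=1
L=2*4+2=10  i=0*2+1=1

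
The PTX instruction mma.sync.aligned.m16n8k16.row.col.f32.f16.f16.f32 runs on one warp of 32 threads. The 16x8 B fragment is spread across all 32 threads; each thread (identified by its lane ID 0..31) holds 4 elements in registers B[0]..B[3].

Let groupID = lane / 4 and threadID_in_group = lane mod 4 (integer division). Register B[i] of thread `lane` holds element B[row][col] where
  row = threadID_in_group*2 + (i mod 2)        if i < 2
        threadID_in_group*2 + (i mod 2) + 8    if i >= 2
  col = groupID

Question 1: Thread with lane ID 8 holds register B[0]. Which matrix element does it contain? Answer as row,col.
lane 8->8/4=2, 8 mod 4=0
i=0  r:2·0+0+0->0  c:2

0,2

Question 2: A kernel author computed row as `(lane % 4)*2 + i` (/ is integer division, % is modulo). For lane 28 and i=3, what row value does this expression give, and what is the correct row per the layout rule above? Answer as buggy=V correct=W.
buggy=3 correct=9

`(lane % 4)*2 + i`[28,3]→3
L=28→G=28>>2=7, T=28&3=0
[3]→row 0·2+1+8=9  col G=7
row: 3 vs 9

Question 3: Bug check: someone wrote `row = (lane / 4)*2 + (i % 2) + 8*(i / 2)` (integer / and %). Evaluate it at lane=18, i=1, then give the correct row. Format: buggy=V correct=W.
`(lane / 4)*2 + (i % 2) + 8*(i / 2)`[18,1]->9
lane 18: gid=4 (18/4), tid=2 (18%4)
i=1: r=2*2+1+0=5, c=gid=4
row: 9 vs 5

buggy=9 correct=5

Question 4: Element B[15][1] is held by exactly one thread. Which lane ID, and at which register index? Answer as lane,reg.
c=1->g=1  r=15->rb=1,t=3,b0=1
L=1*4+3=7  i=1*2+1=3

7,3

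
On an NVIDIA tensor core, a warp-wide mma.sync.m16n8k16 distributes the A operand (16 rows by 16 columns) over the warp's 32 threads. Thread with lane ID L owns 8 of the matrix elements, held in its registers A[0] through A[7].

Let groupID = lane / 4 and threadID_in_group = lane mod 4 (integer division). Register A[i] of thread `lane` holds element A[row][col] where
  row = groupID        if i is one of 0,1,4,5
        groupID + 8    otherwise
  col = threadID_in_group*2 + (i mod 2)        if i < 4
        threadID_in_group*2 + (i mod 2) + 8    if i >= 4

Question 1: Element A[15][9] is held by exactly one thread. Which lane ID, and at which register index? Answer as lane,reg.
28,7

r=15⇒gr=7,Rb=1  c=9⇒Cb=1,th=0,odd=1
L=7*4+0=28  i=1*4+1*2+1=7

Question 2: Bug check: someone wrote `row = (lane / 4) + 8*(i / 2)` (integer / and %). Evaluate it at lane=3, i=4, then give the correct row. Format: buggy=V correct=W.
buggy=16 correct=0

`(lane / 4) + 8*(i / 2)`[3,4]->16
lane 3->3/4=0, 3 mod 4=3
i=4  r:0+0->0  c:2·3+0+8->14
row: 16 vs 0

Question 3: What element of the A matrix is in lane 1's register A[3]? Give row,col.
8,3

L=1⇒gr=1>>2=0, th=1&3=1
[3]⇒row 0+8=8  col 1·2+1+0=3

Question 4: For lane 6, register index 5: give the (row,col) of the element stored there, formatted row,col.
1,13

6: gid=1,tid=2
[5] (1+0,2*2+1+8) = (1,13)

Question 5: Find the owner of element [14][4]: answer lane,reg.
26,2

r=14→G=6,rhi=1  c=4→chi=0,T=2,p=0
L=6*4+2=26  i=0*4+1*2+0=2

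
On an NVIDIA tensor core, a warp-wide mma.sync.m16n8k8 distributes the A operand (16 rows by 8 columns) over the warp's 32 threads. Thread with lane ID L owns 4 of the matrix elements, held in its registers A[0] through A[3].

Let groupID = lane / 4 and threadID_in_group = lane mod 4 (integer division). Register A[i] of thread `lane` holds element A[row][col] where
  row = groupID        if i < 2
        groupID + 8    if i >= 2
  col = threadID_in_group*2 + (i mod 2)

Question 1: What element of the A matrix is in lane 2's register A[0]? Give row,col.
lane 2->2/4=0, 2 mod 4=2
i=0  r:0+0->0  c:2·2+0->4

0,4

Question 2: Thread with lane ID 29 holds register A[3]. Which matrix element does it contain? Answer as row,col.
15,3

lane 29: G=7 (29/4), T=1 (29%4)
i=3: r=7+8=15, c=1*2+1=3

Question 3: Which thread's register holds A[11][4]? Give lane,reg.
14,2

r=11⇒gr=3,Rb=1  c=4⇒th=2,odd=0
L=3*4+2=14  i=1*2+0=2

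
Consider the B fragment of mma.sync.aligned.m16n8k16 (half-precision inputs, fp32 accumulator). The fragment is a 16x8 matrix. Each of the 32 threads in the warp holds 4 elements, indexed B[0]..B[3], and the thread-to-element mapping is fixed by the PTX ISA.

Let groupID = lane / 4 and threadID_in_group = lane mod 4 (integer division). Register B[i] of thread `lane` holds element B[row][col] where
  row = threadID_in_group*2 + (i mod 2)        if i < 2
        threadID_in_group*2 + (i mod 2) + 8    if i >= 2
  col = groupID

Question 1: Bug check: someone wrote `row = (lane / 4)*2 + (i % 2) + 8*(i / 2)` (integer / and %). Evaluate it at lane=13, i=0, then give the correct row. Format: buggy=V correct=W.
buggy=6 correct=2

`(lane / 4)*2 + (i % 2) + 8*(i / 2)`[13,0]⇒6
L=13⇒gr=13>>2=3, th=13&3=1
[0]⇒row 1·2+0+0=2  col gr=3
row: 6 vs 2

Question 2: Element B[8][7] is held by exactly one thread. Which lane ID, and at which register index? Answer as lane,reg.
28,2

c: 7->gid=7  r: 8->r8=1,tid=0,i&1=0
L=7*4+0=28  i=1*2+0=2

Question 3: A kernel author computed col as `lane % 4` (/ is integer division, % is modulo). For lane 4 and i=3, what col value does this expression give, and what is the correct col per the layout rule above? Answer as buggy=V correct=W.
buggy=0 correct=1

`lane % 4`[4,3]⇒0
L=4⇒gr=4>>2=1, th=4&3=0
[3]⇒row 0·2+1+8=9  col gr=1
col: 0 vs 1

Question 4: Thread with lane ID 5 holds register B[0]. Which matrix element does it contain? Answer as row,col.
2,1

L=5⇒gr=5>>2=1, th=5&3=1
[0]⇒row 1·2+0+0=2  col gr=1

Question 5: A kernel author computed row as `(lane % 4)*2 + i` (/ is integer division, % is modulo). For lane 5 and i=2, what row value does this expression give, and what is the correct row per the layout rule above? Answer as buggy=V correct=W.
`(lane % 4)*2 + i`[5,2]=>4
lane 5=>5/4=1, 5 mod 4=1
i=2  r:2·1+0+8=>10  c:1
row: 4 vs 10

buggy=4 correct=10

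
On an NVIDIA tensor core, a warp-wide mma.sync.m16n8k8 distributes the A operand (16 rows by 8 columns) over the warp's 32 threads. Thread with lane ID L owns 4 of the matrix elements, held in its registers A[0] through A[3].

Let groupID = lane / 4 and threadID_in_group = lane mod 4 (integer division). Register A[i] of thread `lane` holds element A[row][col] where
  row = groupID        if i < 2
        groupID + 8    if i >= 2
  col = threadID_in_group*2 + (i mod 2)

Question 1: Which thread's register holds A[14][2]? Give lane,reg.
25,2

r=14⇒gr=6,Rb=1  c=2⇒th=1,odd=0
L=6*4+1=25  i=1*2+0=2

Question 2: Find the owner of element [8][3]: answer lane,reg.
r=8⇒gr=0,Rb=1  c=3⇒th=1,odd=1
L=0*4+1=1  i=1*2+1=3

1,3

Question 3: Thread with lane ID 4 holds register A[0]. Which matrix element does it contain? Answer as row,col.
lane 4->4/4=1, 4 mod 4=0
i=0  r:1+0->1  c:2·0+0->0

1,0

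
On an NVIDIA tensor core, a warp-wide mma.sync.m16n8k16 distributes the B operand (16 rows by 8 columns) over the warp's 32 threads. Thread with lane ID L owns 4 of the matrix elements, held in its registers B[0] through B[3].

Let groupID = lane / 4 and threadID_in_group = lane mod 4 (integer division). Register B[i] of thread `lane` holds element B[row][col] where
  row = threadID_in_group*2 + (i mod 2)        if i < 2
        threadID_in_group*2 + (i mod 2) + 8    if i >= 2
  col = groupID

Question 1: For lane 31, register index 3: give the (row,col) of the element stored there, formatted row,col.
15,7

31: gr=7,th=3
[3] (3*2+1+8,7) = (15,7)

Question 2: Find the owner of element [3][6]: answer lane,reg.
25,1

c=6->g=6  r=3->rb=0,t=1,b0=1
L=6*4+1=25  i=0*2+1=1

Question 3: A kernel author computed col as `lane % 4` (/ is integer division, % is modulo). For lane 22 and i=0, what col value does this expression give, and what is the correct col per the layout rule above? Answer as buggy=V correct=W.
`lane % 4`[22,0]⇒2
lane 22⇒22/4=5, 22 mod 4=2
i=0  r:2·2+0+0⇒4  c:5
col: 2 vs 5

buggy=2 correct=5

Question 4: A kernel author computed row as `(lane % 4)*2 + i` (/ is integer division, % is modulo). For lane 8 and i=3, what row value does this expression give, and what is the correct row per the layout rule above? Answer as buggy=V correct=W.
buggy=3 correct=9

`(lane % 4)*2 + i`[8,3]->3
lane 8->8/4=2, 8 mod 4=0
i=3  r:2·0+1+8->9  c:2
row: 3 vs 9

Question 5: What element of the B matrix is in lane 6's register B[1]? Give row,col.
5,1

lane 6: g=1 (6/4), t=2 (6%4)
i=1: r=2*2+1+0=5, c=g=1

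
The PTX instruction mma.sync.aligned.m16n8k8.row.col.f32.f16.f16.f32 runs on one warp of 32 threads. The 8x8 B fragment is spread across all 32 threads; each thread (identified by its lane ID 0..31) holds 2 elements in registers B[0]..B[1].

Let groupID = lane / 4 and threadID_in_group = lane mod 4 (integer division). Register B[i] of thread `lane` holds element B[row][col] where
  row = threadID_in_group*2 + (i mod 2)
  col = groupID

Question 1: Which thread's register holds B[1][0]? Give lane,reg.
c: 0->gid=0  r: 1->tid=0,i&1=1
L=0*4+0=0  i=1=1

0,1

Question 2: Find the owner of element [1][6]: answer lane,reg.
24,1

c: 6->gid=6  r: 1->tid=0,i&1=1
L=6*4+0=24  i=1=1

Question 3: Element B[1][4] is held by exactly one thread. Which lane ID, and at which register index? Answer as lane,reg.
16,1

c:4=>grp=4  r:1=>tig=0,lo=1
L=4*4+0=16  i=1=1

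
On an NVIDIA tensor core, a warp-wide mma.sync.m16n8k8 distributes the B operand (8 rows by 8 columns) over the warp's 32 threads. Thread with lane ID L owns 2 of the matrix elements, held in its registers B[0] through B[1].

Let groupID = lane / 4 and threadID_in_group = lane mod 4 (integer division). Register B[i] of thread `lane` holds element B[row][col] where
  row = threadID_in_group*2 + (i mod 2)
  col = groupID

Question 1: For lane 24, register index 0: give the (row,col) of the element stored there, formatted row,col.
lane 24: gr=6 (24/4), th=0 (24%4)
i=0: r=0*2+0=0, c=gr=6

0,6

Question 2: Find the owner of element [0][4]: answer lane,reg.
c=4->g=4  r=0->t=0,b0=0
L=4*4+0=16  i=0=0

16,0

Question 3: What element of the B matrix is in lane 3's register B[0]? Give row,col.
6,0

3: g=0,t=3
[0] (3*2+0,0) = (6,0)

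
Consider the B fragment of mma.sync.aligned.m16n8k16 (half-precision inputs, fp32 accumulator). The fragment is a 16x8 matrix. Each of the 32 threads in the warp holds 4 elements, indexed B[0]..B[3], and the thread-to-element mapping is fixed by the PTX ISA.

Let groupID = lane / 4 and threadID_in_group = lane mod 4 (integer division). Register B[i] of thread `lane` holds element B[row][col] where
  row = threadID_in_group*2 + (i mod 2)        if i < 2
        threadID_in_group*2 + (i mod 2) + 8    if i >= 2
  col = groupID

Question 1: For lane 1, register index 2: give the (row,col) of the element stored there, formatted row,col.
10,0

1: G=0,T=1
[2] (1*2+0+8,0) = (10,0)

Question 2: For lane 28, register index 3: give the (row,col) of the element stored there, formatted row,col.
9,7

lane 28: gr=7 (28/4), th=0 (28%4)
i=3: r=0*2+1+8=9, c=gr=7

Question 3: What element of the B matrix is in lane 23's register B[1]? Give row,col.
23: gr=5,th=3
[1] (3*2+1+0,5) = (7,5)

7,5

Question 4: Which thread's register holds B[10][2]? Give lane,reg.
9,2

c=2→G=2  r=10→rhi=1,T=1,p=0
L=2*4+1=9  i=1*2+0=2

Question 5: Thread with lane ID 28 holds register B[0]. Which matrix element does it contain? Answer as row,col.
28: grp=7,tig=0
[0] (0*2+0+0,7) = (0,7)

0,7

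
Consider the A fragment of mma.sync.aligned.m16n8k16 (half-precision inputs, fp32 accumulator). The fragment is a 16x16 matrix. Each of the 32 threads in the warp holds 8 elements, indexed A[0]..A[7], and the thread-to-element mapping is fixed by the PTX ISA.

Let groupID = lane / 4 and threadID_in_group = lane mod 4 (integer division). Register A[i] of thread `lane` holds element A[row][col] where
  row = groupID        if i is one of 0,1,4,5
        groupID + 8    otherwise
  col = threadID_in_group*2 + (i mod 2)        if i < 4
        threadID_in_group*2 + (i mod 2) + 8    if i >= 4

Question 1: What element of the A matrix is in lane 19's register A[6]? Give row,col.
12,14

L=19->g=19>>2=4, t=19&3=3
[6]->row 4+8=12  col 3·2+0+8=14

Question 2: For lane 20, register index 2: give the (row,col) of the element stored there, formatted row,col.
13,0

lane 20: gr=5 (20/4), th=0 (20%4)
i=2: r=5+8=13, c=0*2+0+0=0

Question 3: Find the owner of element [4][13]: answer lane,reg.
r=4→G=4,rhi=0  c=13→chi=1,T=2,p=1
L=4*4+2=18  i=1*4+0*2+1=5

18,5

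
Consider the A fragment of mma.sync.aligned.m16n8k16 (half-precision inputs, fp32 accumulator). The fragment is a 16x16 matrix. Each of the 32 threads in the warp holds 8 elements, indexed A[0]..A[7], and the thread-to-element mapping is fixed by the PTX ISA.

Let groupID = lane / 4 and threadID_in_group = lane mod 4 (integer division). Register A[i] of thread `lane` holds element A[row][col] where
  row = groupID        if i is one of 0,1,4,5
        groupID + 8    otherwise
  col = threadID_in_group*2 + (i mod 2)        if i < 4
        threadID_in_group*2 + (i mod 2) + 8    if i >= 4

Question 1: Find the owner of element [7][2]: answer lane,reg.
29,0

r:7=>grp=7,rB=0  c:2=>cB=0,tig=1,lo=0
L=7*4+1=29  i=0*4+0*2+0=0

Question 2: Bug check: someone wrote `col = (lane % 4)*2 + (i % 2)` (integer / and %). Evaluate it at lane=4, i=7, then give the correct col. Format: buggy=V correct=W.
`(lane % 4)*2 + (i % 2)`[4,7]→1
lane 4→4/4=1, 4 mod 4=0
i=7  r:1+8→9  c:2·0+1+8→9
col: 1 vs 9

buggy=1 correct=9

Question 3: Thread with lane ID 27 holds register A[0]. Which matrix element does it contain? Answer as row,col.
lane 27→27/4=6, 27 mod 4=3
i=0  r:6+0→6  c:2·3+0+0→6

6,6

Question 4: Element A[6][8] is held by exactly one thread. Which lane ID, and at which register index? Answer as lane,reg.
24,4

r: 6->gid=6,r8=0  c: 8->c8=1,tid=0,i&1=0
L=6*4+0=24  i=1*4+0*2+0=4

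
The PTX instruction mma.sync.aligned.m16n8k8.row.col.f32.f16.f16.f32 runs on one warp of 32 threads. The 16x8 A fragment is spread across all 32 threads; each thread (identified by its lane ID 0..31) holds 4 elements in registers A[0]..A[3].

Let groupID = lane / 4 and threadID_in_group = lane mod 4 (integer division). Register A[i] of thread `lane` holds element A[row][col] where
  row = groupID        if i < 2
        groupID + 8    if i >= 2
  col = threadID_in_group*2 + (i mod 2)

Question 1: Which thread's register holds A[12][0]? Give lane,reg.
16,2

r=12->g=4,rb=1  c=0->t=0,b0=0
L=4*4+0=16  i=1*2+0=2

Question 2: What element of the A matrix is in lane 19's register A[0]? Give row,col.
4,6

L=19->gid=19>>2=4, tid=19&3=3
[0]->row 4+0=4  col 3·2+0=6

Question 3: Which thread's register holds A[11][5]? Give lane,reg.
14,3

r=11->g=3,rb=1  c=5->t=2,b0=1
L=3*4+2=14  i=1*2+1=3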